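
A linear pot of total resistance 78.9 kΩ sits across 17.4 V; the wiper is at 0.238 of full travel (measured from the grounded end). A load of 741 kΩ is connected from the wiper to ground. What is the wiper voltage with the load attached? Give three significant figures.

V ≈ 4.06 V

The wiper splits the pot into (1−α)R = 60.12 kΩ above and αR = 18.78 kΩ below.
Lower section ‖ load = 18.31 kΩ.
V_wiper = 17.4 × 18.31/(60.12 + 18.31) = 4.06 V.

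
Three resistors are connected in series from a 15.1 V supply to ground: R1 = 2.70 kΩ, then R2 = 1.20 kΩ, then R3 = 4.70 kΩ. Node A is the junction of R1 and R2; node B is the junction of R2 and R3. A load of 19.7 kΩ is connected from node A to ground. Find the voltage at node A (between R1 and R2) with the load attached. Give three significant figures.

V ≈ 9.47 V

Below node A the series string R2+R3 = 5.900 kΩ sits in parallel with the 19.7 kΩ load: 4.540 kΩ.
V_A = 15.1 × 4.540/(2.70 + 4.540) = 9.47 V.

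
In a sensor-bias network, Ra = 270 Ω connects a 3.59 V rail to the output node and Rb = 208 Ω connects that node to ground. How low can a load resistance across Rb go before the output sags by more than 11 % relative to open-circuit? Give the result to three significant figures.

Output resistance R_th = Ra‖Rb = (270 × 208)/478.0 = 117.5 Ω.
The fractional drop is R_th/(R_th + R_L); requiring this ≤ 0.110 gives R_L ≥ R_th(1/0.110 − 1) = 117.5 × 8.091 = 951 Ω.

R_L(min) ≈ 951 Ω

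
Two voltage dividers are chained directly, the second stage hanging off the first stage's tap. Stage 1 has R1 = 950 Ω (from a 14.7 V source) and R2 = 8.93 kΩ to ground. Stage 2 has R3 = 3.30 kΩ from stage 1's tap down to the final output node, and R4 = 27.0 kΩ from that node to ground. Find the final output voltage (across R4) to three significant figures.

V_out ≈ 11.5 V

Stage 2 presents R3+R4 = 30300 Ω as a load on stage 1's tap.
Stage 1's lower leg becomes R2‖(R3+R4) = 6897 Ω, so V_mid = 14.7 × 6897/7847 = 12.92 V.
Stage 2 is itself unloaded: V_out = V_mid × R4/(R3+R4) = 12.92 × 27000/30300 = 11.5 V.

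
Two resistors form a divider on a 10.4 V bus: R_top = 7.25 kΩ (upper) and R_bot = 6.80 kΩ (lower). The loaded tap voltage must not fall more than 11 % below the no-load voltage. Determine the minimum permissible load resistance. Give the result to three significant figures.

R_L(min) ≈ 28.4 kΩ

Output resistance R_th = R_top‖R_bot = (7.25 × 6.80)/14.05 = 3.509 kΩ.
The fractional drop is R_th/(R_th + R_L); requiring this ≤ 0.110 gives R_L ≥ R_th(1/0.110 − 1) = 3.509 × 8.091 = 28.4 kΩ.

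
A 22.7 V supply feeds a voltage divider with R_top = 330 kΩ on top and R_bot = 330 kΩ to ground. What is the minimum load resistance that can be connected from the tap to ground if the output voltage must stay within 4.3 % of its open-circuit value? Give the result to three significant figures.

R_L(min) ≈ 3.67 MΩ

Output resistance R_th = R_top‖R_bot = (330 × 330)/660.0 = 165.0 kΩ.
The fractional drop is R_th/(R_th + R_L); requiring this ≤ 0.0430 gives R_L ≥ R_th(1/0.0430 − 1) = 165.0 × 22.26 = 3.67 MΩ.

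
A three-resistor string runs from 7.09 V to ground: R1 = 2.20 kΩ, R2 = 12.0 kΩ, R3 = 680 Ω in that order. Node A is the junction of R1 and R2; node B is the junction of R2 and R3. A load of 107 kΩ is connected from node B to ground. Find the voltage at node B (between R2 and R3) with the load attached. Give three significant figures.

V ≈ 0.322 V

At node B, R3 is in parallel with the load: R3‖R_L = 675.7 Ω.
Below node A the resistance is R2 + (R3‖R_L) = 12680 Ω, so V_A = 7.09 × 12680/14880 = 6.041 V.
Then V_B = V_A × (R3‖R_L)/(R2 + R3‖R_L) = 6.041 × 675.7/12680 = 0.322 V.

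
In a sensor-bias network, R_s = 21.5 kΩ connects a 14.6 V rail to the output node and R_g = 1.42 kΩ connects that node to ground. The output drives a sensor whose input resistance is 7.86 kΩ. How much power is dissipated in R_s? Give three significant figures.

P ≈ 8.89 mW

Total resistance from the source is R_s + (R_g‖R_L) = 22.70 kΩ, so I = 14.6/22.70 kΩ = 0.6431 mA.
P = I²·R_s = (0.6431 mA)² × 21.5 kΩ = 8.89 mW.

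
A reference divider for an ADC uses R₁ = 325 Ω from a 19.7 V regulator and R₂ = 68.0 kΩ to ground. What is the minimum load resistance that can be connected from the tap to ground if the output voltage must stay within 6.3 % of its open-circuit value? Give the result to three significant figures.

Output resistance R_th = R₁‖R₂ = (325 × 68000)/68320 = 323.5 Ω.
The fractional drop is R_th/(R_th + R_L); requiring this ≤ 0.0630 gives R_L ≥ R_th(1/0.0630 − 1) = 323.5 × 14.87 = 4.81 kΩ.

R_L(min) ≈ 4.81 kΩ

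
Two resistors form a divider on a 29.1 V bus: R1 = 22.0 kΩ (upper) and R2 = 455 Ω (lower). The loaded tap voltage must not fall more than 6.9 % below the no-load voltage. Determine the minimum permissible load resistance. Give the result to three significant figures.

Output resistance R_th = R1‖R2 = (22000 × 455)/22460 = 445.8 Ω.
The fractional drop is R_th/(R_th + R_L); requiring this ≤ 0.0690 gives R_L ≥ R_th(1/0.0690 − 1) = 445.8 × 13.49 = 6.01 kΩ.

R_L(min) ≈ 6.01 kΩ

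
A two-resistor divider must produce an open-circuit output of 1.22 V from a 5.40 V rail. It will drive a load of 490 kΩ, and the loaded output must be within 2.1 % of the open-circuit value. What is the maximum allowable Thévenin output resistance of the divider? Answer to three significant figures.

Loading drop = R_th/(R_th + R_L) ≤ 0.0210, so R_th ≤ R_L · ε/(1−ε) = 490 kΩ × 0.0210/0.9790 = 10.5 kΩ.

R_th ≤ 10.5 kΩ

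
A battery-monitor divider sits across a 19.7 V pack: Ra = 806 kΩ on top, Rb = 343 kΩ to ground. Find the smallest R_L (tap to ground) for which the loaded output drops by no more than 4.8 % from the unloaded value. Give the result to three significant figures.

R_L(min) ≈ 4.77 MΩ

Output resistance R_th = Ra‖Rb = (806 × 343)/1149 = 240.6 kΩ.
The fractional drop is R_th/(R_th + R_L); requiring this ≤ 0.0480 gives R_L ≥ R_th(1/0.0480 − 1) = 240.6 × 19.83 = 4.77 MΩ.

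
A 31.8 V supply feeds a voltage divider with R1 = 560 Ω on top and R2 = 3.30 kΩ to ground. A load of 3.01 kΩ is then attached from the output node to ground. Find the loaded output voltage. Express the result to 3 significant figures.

The load sits in parallel with R2: R2‖R_L = (3300 × 3010) / (3300 + 3010) = 1574 Ω.
V_out = 31.8 × 1574 / (560 + 1574) = 31.8 × 1574/2134 = 23.5 V.
(Unloaded it would have been 27.2 V.)

V_out ≈ 23.5 V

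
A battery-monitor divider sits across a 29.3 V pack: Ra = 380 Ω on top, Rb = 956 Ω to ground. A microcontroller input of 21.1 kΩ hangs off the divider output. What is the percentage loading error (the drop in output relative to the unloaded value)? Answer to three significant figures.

The divider's output (Thévenin) resistance is Ra‖Rb = 271.9 Ω.
Fractional drop under load = R_th/(R_th + R_L) = 271.9 / (271.9 + 21100) = 0.01272.
So the output falls by 1.27 %.

1.27 %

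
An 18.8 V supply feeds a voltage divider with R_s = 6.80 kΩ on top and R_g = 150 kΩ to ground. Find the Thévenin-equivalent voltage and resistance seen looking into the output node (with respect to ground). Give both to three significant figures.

V_th = 18.0 V, R_th = 6.51 kΩ

V_th is the open-circuit tap voltage: 18.8 × 150/(6.80 + 150) = 18.0 V.
With the supply zeroed, R_s and R_g appear in parallel from the tap: R_th = R_s‖R_g = (6.80 × 150)/156.8 = 6.51 kΩ.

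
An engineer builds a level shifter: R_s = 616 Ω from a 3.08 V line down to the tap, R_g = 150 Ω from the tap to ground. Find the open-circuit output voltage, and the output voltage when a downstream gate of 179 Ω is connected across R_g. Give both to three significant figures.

Open-circuit: V = 3.08 × 150/(616 + 150) = 0.603 V.
With the load, R_g becomes R_g‖R_L = 81.61 Ω, so V = 3.08 × 81.61/697.6 = 0.360 V.

Unloaded: 0.603 V; loaded: 0.360 V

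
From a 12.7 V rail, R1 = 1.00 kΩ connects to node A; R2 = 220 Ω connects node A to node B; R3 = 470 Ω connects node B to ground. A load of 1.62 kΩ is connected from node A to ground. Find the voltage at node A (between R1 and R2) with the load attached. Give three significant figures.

Below node A the series string R2+R3 = 690.0 Ω sits in parallel with the 1620 Ω load: 483.9 Ω.
V_A = 12.7 × 483.9/(1000 + 483.9) = 4.14 V.

V ≈ 4.14 V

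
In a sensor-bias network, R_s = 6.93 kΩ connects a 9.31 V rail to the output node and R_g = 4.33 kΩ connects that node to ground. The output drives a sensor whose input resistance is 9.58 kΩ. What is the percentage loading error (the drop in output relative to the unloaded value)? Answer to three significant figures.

Unloaded V = 9.31 × 4.33/11.26 = 3.580 V.
Loaded: R_g‖R_L = 2.982 kΩ, giving V = 9.31 × 2.982/9.912 = 2.801 V.
Drop = (3.580 − 2.801) / 3.580 = 21.8 %.

21.8 %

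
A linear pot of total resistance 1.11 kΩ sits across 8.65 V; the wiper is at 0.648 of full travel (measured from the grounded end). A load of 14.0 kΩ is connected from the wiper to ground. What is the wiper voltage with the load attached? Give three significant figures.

V ≈ 5.51 V

The wiper splits the pot into (1−α)R = 390.7 Ω above and αR = 719.3 Ω below.
Lower section ‖ load = 684.1 Ω.
V_wiper = 8.65 × 684.1/(390.7 + 684.1) = 5.51 V.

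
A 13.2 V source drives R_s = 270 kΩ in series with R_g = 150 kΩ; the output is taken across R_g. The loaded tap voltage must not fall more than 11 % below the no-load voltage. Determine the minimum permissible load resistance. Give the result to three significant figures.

Output resistance R_th = R_s‖R_g = (270 × 150)/420.0 = 96.43 kΩ.
The fractional drop is R_th/(R_th + R_L); requiring this ≤ 0.110 gives R_L ≥ R_th(1/0.110 − 1) = 96.43 × 8.091 = 780 kΩ.

R_L(min) ≈ 780 kΩ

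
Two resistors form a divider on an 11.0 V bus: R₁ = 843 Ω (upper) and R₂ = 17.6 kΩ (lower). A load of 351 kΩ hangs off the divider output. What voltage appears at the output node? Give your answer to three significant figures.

The load sits in parallel with R₂: R₂‖R_L = (17600 × 351000) / (17600 + 351000) = 16760 Ω.
V_out = 11.0 × 16760 / (843 + 16760) = 11.0 × 16760/17600 = 10.5 V.

V_out ≈ 10.5 V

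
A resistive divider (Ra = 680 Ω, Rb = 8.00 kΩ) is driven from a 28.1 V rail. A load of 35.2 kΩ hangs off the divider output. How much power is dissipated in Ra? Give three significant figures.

Total resistance from the source is Ra + (Rb‖R_L) = 7199 Ω, so I = 28.1/7199 Ω = 3.904 mA.
P = I²·Ra = (3.904 mA)² × 680 Ω = 10.4 mW.

P ≈ 10.4 mW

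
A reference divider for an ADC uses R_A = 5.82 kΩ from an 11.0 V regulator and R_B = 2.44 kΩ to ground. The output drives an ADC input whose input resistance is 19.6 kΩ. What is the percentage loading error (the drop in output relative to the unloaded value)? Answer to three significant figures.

The divider's output (Thévenin) resistance is R_A‖R_B = 1.719 kΩ.
Fractional drop under load = R_th/(R_th + R_L) = 1.719 / (1.719 + 19.6) = 0.08064.
So the output falls by 8.06 %.

8.06 %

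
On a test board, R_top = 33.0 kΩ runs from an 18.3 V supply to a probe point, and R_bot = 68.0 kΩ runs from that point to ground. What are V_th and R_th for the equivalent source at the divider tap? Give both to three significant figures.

V_th is the open-circuit tap voltage: 18.3 × 68.0/(33.0 + 68.0) = 12.3 V.
With the supply zeroed, R_top and R_bot appear in parallel from the tap: R_th = R_top‖R_bot = (33.0 × 68.0)/101.0 = 22.2 kΩ.

V_th = 12.3 V, R_th = 22.2 kΩ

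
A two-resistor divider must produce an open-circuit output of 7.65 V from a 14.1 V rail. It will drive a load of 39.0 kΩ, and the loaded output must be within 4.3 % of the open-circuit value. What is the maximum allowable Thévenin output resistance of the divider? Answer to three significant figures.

R_th ≤ 1.75 kΩ

Loading drop = R_th/(R_th + R_L) ≤ 0.0430, so R_th ≤ R_L · ε/(1−ε) = 39.0 kΩ × 0.0430/0.9570 = 1.75 kΩ.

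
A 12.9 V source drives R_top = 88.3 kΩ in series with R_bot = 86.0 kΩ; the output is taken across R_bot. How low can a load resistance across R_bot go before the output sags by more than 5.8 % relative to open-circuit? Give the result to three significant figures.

Output resistance R_th = R_top‖R_bot = (88.3 × 86.0)/174.3 = 43.57 kΩ.
The fractional drop is R_th/(R_th + R_L); requiring this ≤ 0.0580 gives R_L ≥ R_th(1/0.0580 − 1) = 43.57 × 16.24 = 708 kΩ.

R_L(min) ≈ 708 kΩ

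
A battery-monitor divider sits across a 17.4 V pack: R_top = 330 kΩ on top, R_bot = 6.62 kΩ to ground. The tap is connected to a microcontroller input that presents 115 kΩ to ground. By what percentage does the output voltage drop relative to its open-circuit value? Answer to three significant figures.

5.34 %

The divider's output (Thévenin) resistance is R_top‖R_bot = 6.490 kΩ.
Fractional drop under load = R_th/(R_th + R_L) = 6.490 / (6.490 + 115) = 0.05342.
So the output falls by 5.34 %.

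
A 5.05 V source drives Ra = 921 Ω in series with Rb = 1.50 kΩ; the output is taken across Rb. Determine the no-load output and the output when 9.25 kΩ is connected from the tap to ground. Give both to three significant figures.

Unloaded: 3.13 V; loaded: 2.95 V

Open-circuit: V = 5.05 × 1500/(921 + 1500) = 3.13 V.
With the load, Rb becomes Rb‖R_L = 1291 Ω, so V = 5.05 × 1291/2212 = 2.95 V.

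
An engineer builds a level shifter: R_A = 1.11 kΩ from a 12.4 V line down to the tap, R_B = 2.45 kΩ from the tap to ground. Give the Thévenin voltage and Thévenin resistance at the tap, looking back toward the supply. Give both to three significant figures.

V_th = 8.53 V, R_th = 764 Ω

V_th is the open-circuit tap voltage: 12.4 × 2.45/(1.11 + 2.45) = 8.53 V.
With the supply zeroed, R_A and R_B appear in parallel from the tap: R_th = R_A‖R_B = (1.11 × 2.45)/3.560 = 764 Ω.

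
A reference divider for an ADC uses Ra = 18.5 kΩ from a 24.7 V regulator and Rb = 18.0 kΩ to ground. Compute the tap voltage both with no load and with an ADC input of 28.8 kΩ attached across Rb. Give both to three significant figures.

Open-circuit: V = 24.7 × 18.0/(18.5 + 18.0) = 12.2 V.
With the load, Rb becomes Rb‖R_L = 11.08 kΩ, so V = 24.7 × 11.08/29.58 = 9.25 V.

Unloaded: 12.2 V; loaded: 9.25 V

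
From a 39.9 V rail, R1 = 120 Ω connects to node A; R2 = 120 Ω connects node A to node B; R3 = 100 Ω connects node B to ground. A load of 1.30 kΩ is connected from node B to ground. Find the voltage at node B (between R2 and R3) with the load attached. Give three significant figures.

At node B, R3 is in parallel with the load: R3‖R_L = 92.86 Ω.
Below node A the resistance is R2 + (R3‖R_L) = 212.9 Ω, so V_A = 39.9 × 212.9/332.9 = 25.52 V.
Then V_B = V_A × (R3‖R_L)/(R2 + R3‖R_L) = 25.52 × 92.86/212.9 = 11.1 V.

V ≈ 11.1 V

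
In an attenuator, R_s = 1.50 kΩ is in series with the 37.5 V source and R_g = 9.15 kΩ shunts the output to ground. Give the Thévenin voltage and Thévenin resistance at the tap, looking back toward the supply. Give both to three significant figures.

V_th = 32.2 V, R_th = 1.29 kΩ

V_th is the open-circuit tap voltage: 37.5 × 9.15/(1.50 + 9.15) = 32.2 V.
With the supply zeroed, R_s and R_g appear in parallel from the tap: R_th = R_s‖R_g = (1.50 × 9.15)/10.65 = 1.29 kΩ.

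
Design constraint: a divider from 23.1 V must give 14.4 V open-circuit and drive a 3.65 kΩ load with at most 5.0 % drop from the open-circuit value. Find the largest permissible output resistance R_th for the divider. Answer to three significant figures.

Loading drop = R_th/(R_th + R_L) ≤ 0.0500, so R_th ≤ R_L · ε/(1−ε) = 3.65 kΩ × 0.0500/0.9500 = 192 Ω.

R_th ≤ 192 Ω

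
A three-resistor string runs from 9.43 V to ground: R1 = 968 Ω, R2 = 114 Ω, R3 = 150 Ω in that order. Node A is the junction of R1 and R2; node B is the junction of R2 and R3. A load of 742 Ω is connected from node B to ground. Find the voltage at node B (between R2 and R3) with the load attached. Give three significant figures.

V ≈ 0.975 V

At node B, R3 is in parallel with the load: R3‖R_L = 124.8 Ω.
Below node A the resistance is R2 + (R3‖R_L) = 238.8 Ω, so V_A = 9.43 × 238.8/1207 = 1.866 V.
Then V_B = V_A × (R3‖R_L)/(R2 + R3‖R_L) = 1.866 × 124.8/238.8 = 0.975 V.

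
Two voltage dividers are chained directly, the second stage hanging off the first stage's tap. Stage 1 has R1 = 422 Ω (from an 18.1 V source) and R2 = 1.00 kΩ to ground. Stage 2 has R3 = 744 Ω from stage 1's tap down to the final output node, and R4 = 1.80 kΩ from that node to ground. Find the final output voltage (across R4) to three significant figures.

Stage 2 presents R3+R4 = 2544 Ω as a load on stage 1's tap.
Stage 1's lower leg becomes R2‖(R3+R4) = 717.8 Ω, so V_mid = 18.1 × 717.8/1140 = 11.40 V.
Stage 2 is itself unloaded: V_out = V_mid × R4/(R3+R4) = 11.40 × 1800/2544 = 8.07 V.

V_out ≈ 8.07 V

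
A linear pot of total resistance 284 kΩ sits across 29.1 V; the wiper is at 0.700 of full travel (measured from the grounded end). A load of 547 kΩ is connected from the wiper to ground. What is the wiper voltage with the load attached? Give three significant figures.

V ≈ 18.4 V

The wiper splits the pot into (1−α)R = 85.20 kΩ above and αR = 198.8 kΩ below.
Lower section ‖ load = 145.8 kΩ.
V_wiper = 29.1 × 145.8/(85.20 + 145.8) = 18.4 V.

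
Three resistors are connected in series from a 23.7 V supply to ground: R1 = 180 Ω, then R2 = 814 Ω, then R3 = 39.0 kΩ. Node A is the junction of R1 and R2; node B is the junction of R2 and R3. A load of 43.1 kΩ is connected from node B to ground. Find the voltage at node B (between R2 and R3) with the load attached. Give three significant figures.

V ≈ 22.6 V

At node B, R3 is in parallel with the load: R3‖R_L = 20470 Ω.
Below node A the resistance is R2 + (R3‖R_L) = 21290 Ω, so V_A = 23.7 × 21290/21470 = 23.50 V.
Then V_B = V_A × (R3‖R_L)/(R2 + R3‖R_L) = 23.50 × 20470/21290 = 22.6 V.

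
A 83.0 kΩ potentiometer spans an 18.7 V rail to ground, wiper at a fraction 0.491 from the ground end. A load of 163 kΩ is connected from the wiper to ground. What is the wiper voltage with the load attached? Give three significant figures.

V ≈ 8.15 V

The wiper splits the pot into (1−α)R = 42.25 kΩ above and αR = 40.75 kΩ below.
Lower section ‖ load = 32.60 kΩ.
V_wiper = 18.7 × 32.60/(42.25 + 32.60) = 8.15 V.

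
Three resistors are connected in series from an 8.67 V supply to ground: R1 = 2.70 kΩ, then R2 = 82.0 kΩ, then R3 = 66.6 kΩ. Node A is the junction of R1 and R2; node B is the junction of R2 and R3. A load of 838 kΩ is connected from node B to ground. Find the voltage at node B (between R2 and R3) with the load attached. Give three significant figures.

At node B, R3 is in parallel with the load: R3‖R_L = 61.70 kΩ.
Below node A the resistance is R2 + (R3‖R_L) = 143.7 kΩ, so V_A = 8.67 × 143.7/146.4 = 8.510 V.
Then V_B = V_A × (R3‖R_L)/(R2 + R3‖R_L) = 8.510 × 61.70/143.7 = 3.65 V.

V ≈ 3.65 V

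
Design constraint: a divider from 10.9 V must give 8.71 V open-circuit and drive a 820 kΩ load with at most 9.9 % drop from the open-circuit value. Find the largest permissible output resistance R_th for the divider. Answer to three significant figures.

R_th ≤ 90.1 kΩ

Loading drop = R_th/(R_th + R_L) ≤ 0.0990, so R_th ≤ R_L · ε/(1−ε) = 820 kΩ × 0.0990/0.9010 = 90.1 kΩ.
(Any R1, R2 with R2/(R1+R2) = 0.799 and R1‖R2 ≤ 90.1 kΩ will meet the spec.)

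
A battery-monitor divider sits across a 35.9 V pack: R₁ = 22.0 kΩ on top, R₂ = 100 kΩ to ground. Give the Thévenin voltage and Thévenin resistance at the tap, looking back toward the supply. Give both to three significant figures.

V_th = 29.4 V, R_th = 18.0 kΩ

V_th is the open-circuit tap voltage: 35.9 × 100/(22.0 + 100) = 29.4 V.
With the supply zeroed, R₁ and R₂ appear in parallel from the tap: R_th = R₁‖R₂ = (22.0 × 100)/122.0 = 18.0 kΩ.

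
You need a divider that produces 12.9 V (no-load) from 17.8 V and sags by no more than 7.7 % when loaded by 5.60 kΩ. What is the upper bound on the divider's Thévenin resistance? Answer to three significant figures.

R_th ≤ 467 Ω

Loading drop = R_th/(R_th + R_L) ≤ 0.0770, so R_th ≤ R_L · ε/(1−ε) = 5.60 kΩ × 0.0770/0.9230 = 467 Ω.
(Any R1, R2 with R2/(R1+R2) = 0.725 and R1‖R2 ≤ 467 Ω will meet the spec.)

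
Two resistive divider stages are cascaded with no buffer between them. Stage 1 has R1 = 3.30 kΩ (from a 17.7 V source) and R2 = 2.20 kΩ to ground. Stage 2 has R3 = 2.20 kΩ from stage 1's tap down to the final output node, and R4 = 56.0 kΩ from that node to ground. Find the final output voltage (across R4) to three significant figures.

Stage 2 presents R3+R4 = 58.20 kΩ as a load on stage 1's tap.
Stage 1's lower leg becomes R2‖(R3+R4) = 2.120 kΩ, so V_mid = 17.7 × 2.120/5.420 = 6.923 V.
Stage 2 is itself unloaded: V_out = V_mid × R4/(R3+R4) = 6.923 × 56.0/58.20 = 6.66 V.

V_out ≈ 6.66 V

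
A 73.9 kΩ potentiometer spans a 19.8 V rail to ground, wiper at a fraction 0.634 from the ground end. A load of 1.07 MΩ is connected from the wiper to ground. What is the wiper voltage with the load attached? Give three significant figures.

The wiper splits the pot into (1−α)R = 27.05 kΩ above and αR = 46.85 kΩ below.
Lower section ‖ load = 44.89 kΩ.
V_wiper = 19.8 × 44.89/(27.05 + 44.89) = 12.4 V.

V ≈ 12.4 V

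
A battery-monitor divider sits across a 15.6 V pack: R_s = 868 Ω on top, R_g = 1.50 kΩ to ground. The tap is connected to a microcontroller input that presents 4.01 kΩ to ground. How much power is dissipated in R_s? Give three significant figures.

Total resistance from the source is R_s + (R_g‖R_L) = 1960 Ω, so I = 15.6/1960 Ω = 7.961 mA.
P = I²·R_s = (7.961 mA)² × 868 Ω = 55.0 mW.

P ≈ 55.0 mW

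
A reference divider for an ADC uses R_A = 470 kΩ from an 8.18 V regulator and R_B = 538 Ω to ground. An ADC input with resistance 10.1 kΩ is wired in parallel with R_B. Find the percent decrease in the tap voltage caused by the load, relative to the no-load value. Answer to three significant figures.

The divider's output (Thévenin) resistance is R_A‖R_B = 537.4 Ω.
Fractional drop under load = R_th/(R_th + R_L) = 537.4 / (537.4 + 10100) = 0.05052.
So the output falls by 5.05 %.

5.05 %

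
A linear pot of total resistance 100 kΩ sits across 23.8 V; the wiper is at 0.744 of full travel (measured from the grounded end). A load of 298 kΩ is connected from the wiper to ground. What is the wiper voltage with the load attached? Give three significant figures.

V ≈ 16.6 V

The wiper splits the pot into (1−α)R = 25.60 kΩ above and αR = 74.40 kΩ below.
Lower section ‖ load = 59.54 kΩ.
V_wiper = 23.8 × 59.54/(25.60 + 59.54) = 16.6 V.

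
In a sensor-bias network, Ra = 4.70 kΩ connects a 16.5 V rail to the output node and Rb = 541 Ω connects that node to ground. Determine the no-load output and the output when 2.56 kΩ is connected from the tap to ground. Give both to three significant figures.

Open-circuit: V = 16.5 × 541/(4700 + 541) = 1.70 V.
With the load, Rb becomes Rb‖R_L = 446.6 Ω, so V = 16.5 × 446.6/5147 = 1.43 V.

Unloaded: 1.70 V; loaded: 1.43 V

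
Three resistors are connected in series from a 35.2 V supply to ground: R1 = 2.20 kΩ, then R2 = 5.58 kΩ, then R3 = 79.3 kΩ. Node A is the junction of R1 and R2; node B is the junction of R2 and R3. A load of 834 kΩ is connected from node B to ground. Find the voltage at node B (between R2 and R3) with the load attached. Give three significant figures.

At node B, R3 is in parallel with the load: R3‖R_L = 72.41 kΩ.
Below node A the resistance is R2 + (R3‖R_L) = 77.99 kΩ, so V_A = 35.2 × 77.99/80.19 = 34.23 V.
Then V_B = V_A × (R3‖R_L)/(R2 + R3‖R_L) = 34.23 × 72.41/77.99 = 31.8 V.

V ≈ 31.8 V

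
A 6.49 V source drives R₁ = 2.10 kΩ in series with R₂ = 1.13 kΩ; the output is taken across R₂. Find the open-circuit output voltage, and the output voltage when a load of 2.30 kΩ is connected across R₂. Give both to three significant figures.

Unloaded: 2.27 V; loaded: 1.72 V

Open-circuit: V = 6.49 × 1.13/(2.10 + 1.13) = 2.27 V.
With the load, R₂ becomes R₂‖R_L = 0.7577 kΩ, so V = 6.49 × 0.7577/2.858 = 1.72 V.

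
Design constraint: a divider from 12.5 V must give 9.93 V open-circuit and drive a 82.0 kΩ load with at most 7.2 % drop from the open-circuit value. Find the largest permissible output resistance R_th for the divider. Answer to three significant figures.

R_th ≤ 6.36 kΩ

Loading drop = R_th/(R_th + R_L) ≤ 0.0720, so R_th ≤ R_L · ε/(1−ε) = 82.0 kΩ × 0.0720/0.9280 = 6.36 kΩ.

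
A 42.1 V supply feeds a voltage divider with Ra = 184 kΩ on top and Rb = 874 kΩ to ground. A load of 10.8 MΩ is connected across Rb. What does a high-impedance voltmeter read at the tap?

V_out ≈ 34.3 V

The load sits in parallel with Rb: Rb‖R_L = (874 × 10800) / (874 + 10800) = 808.6 kΩ.
V_out = 42.1 × 808.6 / (184 + 808.6) = 42.1 × 808.6/992.6 = 34.3 V.
(Unloaded it would have been 34.8 V.)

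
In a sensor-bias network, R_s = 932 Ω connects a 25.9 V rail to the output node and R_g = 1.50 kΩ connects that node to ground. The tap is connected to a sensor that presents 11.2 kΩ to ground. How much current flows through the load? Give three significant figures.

R_g‖R_L = 1323 Ω; V_out = 25.9 × 1323/2255 = 15.19 V.
I_L = V_out / R_L = 15.19 / 11.2 kΩ = 1.36 mA.

I_L ≈ 1.36 mA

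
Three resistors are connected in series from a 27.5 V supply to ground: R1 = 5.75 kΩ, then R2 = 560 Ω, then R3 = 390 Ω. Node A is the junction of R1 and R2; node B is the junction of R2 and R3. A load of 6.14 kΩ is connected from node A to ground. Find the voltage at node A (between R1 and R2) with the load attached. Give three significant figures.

Below node A the series string R2+R3 = 950.0 Ω sits in parallel with the 6140 Ω load: 822.7 Ω.
V_A = 27.5 × 822.7/(5750 + 822.7) = 3.44 V.

V ≈ 3.44 V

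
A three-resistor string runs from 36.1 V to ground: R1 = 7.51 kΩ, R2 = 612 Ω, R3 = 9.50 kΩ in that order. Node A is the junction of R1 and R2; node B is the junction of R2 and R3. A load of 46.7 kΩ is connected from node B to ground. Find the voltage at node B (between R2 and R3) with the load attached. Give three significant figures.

At node B, R3 is in parallel with the load: R3‖R_L = 7894 Ω.
Below node A the resistance is R2 + (R3‖R_L) = 8506 Ω, so V_A = 36.1 × 8506/16020 = 19.17 V.
Then V_B = V_A × (R3‖R_L)/(R2 + R3‖R_L) = 19.17 × 7894/8506 = 17.8 V.

V ≈ 17.8 V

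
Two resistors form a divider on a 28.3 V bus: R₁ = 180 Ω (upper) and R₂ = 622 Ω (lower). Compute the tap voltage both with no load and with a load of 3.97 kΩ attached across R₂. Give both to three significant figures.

Open-circuit: V = 28.3 × 622/(180 + 622) = 21.9 V.
With the load, R₂ becomes R₂‖R_L = 537.7 Ω, so V = 28.3 × 537.7/717.7 = 21.2 V.

Unloaded: 21.9 V; loaded: 21.2 V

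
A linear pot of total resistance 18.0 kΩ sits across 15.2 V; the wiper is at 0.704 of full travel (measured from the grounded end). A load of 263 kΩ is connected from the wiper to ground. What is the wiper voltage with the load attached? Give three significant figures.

The wiper splits the pot into (1−α)R = 5.328 kΩ above and αR = 12.67 kΩ below.
Lower section ‖ load = 12.09 kΩ.
V_wiper = 15.2 × 12.09/(5.328 + 12.09) = 10.6 V.

V ≈ 10.6 V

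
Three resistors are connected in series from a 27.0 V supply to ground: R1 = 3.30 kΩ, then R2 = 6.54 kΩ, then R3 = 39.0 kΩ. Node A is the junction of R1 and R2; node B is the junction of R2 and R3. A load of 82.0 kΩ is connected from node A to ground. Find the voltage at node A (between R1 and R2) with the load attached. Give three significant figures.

Below node A the series string R2+R3 = 45.54 kΩ sits in parallel with the 82.0 kΩ load: 29.28 kΩ.
V_A = 27.0 × 29.28/(3.30 + 29.28) = 24.3 V.

V ≈ 24.3 V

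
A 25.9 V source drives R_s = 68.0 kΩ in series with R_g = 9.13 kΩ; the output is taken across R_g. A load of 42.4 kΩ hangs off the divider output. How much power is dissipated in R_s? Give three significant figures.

Total resistance from the source is R_s + (R_g‖R_L) = 75.51 kΩ, so I = 25.9/75.51 kΩ = 0.3430 mA.
P = I²·R_s = (0.3430 mA)² × 68.0 kΩ = 8.00 mW.

P ≈ 8.00 mW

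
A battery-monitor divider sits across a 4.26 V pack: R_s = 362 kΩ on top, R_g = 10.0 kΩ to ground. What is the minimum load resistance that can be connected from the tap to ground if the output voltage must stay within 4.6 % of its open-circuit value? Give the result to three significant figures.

R_L(min) ≈ 202 kΩ

Output resistance R_th = R_s‖R_g = (362 × 10.0)/372.0 = 9.731 kΩ.
The fractional drop is R_th/(R_th + R_L); requiring this ≤ 0.0460 gives R_L ≥ R_th(1/0.0460 − 1) = 9.731 × 20.74 = 202 kΩ.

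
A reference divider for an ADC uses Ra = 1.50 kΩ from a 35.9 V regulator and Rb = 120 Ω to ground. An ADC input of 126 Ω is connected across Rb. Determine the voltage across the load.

The load sits in parallel with Rb: Rb‖R_L = (120 × 126) / (120 + 126) = 61.46 Ω.
V_out = 35.9 × 61.46 / (1500 + 61.46) = 35.9 × 61.46/1561 = 1.41 V.
(Unloaded it would have been 2.66 V.)

V_out ≈ 1.41 V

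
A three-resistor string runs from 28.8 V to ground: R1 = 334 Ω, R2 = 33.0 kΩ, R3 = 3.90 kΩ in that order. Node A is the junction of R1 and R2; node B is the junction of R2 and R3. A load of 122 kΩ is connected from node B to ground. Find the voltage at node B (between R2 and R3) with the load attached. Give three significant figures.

At node B, R3 is in parallel with the load: R3‖R_L = 3779 Ω.
Below node A the resistance is R2 + (R3‖R_L) = 36780 Ω, so V_A = 28.8 × 36780/37110 = 28.54 V.
Then V_B = V_A × (R3‖R_L)/(R2 + R3‖R_L) = 28.54 × 3779/36780 = 2.93 V.

V ≈ 2.93 V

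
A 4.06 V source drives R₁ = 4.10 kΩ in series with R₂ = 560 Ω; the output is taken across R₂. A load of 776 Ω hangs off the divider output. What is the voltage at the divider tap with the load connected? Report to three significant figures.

The load sits in parallel with R₂: R₂‖R_L = (560 × 776) / (560 + 776) = 325.3 Ω.
V_out = 4.06 × 325.3 / (4100 + 325.3) = 4.06 × 325.3/4425 = 0.298 V.

V_out ≈ 0.298 V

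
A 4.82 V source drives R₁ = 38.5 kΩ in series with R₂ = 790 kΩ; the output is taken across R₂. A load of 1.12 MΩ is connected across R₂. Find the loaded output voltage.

The load sits in parallel with R₂: R₂‖R_L = (790 × 1120) / (790 + 1120) = 463.2 kΩ.
V_out = 4.82 × 463.2 / (38.5 + 463.2) = 4.82 × 463.2/501.7 = 4.45 V.

V_out ≈ 4.45 V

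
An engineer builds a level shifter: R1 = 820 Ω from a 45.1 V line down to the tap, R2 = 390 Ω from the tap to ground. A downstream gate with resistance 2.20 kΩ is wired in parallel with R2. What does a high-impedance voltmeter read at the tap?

V_out ≈ 13.0 V

The load sits in parallel with R2: R2‖R_L = (390 × 2200) / (390 + 2200) = 331.3 Ω.
V_out = 45.1 × 331.3 / (820 + 331.3) = 45.1 × 331.3/1151 = 13.0 V.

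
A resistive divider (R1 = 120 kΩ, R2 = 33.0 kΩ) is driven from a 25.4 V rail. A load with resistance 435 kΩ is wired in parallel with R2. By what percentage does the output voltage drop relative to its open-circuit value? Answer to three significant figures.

5.62 %

The divider's output (Thévenin) resistance is R1‖R2 = 25.88 kΩ.
Fractional drop under load = R_th/(R_th + R_L) = 25.88 / (25.88 + 435) = 0.05616.
So the output falls by 5.62 %.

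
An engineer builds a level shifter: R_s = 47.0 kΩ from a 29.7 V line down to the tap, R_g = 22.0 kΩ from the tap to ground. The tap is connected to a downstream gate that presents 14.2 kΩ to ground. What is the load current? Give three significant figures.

I_L ≈ 0.324 mA

R_g‖R_L = 8.630 kΩ; V_out = 29.7 × 8.630/55.63 = 4.607 V.
I_L = V_out / R_L = 4.607 / 14.2 kΩ = 0.324 mA.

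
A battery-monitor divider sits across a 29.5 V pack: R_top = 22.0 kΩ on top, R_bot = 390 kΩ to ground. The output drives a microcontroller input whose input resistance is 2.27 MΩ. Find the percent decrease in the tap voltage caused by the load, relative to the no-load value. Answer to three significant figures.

0.909 %

The divider's output (Thévenin) resistance is R_top‖R_bot = 20.83 kΩ.
Fractional drop under load = R_th/(R_th + R_L) = 20.83 / (20.83 + 2270) = 0.009091.
So the output falls by 0.909 %.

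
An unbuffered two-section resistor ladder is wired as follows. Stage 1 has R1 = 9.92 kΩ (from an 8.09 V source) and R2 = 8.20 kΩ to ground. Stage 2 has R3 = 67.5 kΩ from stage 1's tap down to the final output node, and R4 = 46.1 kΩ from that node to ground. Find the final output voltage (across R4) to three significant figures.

Stage 2 presents R3+R4 = 113.6 kΩ as a load on stage 1's tap.
Stage 1's lower leg becomes R2‖(R3+R4) = 7.648 kΩ, so V_mid = 8.09 × 7.648/17.57 = 3.522 V.
Stage 2 is itself unloaded: V_out = V_mid × R4/(R3+R4) = 3.522 × 46.1/113.6 = 1.43 V.

V_out ≈ 1.43 V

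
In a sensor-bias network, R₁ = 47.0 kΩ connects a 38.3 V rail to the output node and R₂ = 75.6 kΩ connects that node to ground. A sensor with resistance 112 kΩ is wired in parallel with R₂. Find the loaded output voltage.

The load sits in parallel with R₂: R₂‖R_L = (75.6 × 112) / (75.6 + 112) = 45.13 kΩ.
V_out = 38.3 × 45.13 / (47.0 + 45.13) = 38.3 × 45.13/92.13 = 18.8 V.
(Unloaded it would have been 23.6 V.)

V_out ≈ 18.8 V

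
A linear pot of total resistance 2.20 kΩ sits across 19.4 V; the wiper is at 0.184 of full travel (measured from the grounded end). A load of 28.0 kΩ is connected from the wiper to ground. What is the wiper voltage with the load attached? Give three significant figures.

The wiper splits the pot into (1−α)R = 1795 Ω above and αR = 404.8 Ω below.
Lower section ‖ load = 399.0 Ω.
V_wiper = 19.4 × 399.0/(1795 + 399.0) = 3.53 V.

V ≈ 3.53 V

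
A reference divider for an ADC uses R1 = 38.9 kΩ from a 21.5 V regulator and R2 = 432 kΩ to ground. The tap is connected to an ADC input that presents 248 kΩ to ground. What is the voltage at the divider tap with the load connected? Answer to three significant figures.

The load sits in parallel with R2: R2‖R_L = (432 × 248) / (432 + 248) = 157.6 kΩ.
V_out = 21.5 × 157.6 / (38.9 + 157.6) = 21.5 × 157.6/196.5 = 17.2 V.

V_out ≈ 17.2 V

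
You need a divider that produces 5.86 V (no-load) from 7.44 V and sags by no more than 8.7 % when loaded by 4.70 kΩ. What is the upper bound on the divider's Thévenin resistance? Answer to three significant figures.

Loading drop = R_th/(R_th + R_L) ≤ 0.0870, so R_th ≤ R_L · ε/(1−ε) = 4.70 kΩ × 0.0870/0.9130 = 448 Ω.

R_th ≤ 448 Ω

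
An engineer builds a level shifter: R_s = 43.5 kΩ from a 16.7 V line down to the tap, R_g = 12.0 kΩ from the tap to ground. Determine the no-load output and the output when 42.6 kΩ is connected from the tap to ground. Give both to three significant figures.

Open-circuit: V = 16.7 × 12.0/(43.5 + 12.0) = 3.61 V.
With the load, R_g becomes R_g‖R_L = 9.363 kΩ, so V = 16.7 × 9.363/52.86 = 2.96 V.

Unloaded: 3.61 V; loaded: 2.96 V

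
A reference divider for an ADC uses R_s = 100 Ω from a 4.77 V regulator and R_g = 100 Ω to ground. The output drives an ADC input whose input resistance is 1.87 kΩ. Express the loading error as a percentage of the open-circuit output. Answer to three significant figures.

2.60 %

The divider's output (Thévenin) resistance is R_s‖R_g = 50.00 Ω.
Fractional drop under load = R_th/(R_th + R_L) = 50.00 / (50.00 + 1870) = 0.02604.
So the output falls by 2.60 %.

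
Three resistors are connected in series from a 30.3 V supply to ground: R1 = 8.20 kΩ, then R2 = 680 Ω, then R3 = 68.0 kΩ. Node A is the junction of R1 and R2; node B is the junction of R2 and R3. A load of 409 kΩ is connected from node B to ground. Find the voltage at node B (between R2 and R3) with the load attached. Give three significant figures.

At node B, R3 is in parallel with the load: R3‖R_L = 58310 Ω.
Below node A the resistance is R2 + (R3‖R_L) = 58990 Ω, so V_A = 30.3 × 58990/67190 = 26.60 V.
Then V_B = V_A × (R3‖R_L)/(R2 + R3‖R_L) = 26.60 × 58310/58990 = 26.3 V.

V ≈ 26.3 V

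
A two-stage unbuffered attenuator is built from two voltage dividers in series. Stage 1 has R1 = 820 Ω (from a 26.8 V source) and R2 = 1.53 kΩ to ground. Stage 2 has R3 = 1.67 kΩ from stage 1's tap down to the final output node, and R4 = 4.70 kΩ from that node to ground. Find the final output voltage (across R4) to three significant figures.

V_out ≈ 11.9 V

Stage 2 presents R3+R4 = 6370 Ω as a load on stage 1's tap.
Stage 1's lower leg becomes R2‖(R3+R4) = 1234 Ω, so V_mid = 26.8 × 1234/2054 = 16.10 V.
Stage 2 is itself unloaded: V_out = V_mid × R4/(R3+R4) = 16.10 × 4700/6370 = 11.9 V.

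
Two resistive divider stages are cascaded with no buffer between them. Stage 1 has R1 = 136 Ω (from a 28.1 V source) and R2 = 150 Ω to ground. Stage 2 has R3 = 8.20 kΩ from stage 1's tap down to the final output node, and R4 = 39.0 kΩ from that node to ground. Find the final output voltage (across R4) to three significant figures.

V_out ≈ 12.2 V

Stage 2 presents R3+R4 = 47200 Ω as a load on stage 1's tap.
Stage 1's lower leg becomes R2‖(R3+R4) = 149.5 Ω, so V_mid = 28.1 × 149.5/285.5 = 14.72 V.
Stage 2 is itself unloaded: V_out = V_mid × R4/(R3+R4) = 14.72 × 39000/47200 = 12.2 V.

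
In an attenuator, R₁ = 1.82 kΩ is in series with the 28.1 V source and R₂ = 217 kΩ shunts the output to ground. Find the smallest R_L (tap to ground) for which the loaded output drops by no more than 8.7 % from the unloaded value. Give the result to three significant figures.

Output resistance R_th = R₁‖R₂ = (1.82 × 217)/218.8 = 1.805 kΩ.
The fractional drop is R_th/(R_th + R_L); requiring this ≤ 0.0870 gives R_L ≥ R_th(1/0.0870 − 1) = 1.805 × 10.49 = 18.9 kΩ.

R_L(min) ≈ 18.9 kΩ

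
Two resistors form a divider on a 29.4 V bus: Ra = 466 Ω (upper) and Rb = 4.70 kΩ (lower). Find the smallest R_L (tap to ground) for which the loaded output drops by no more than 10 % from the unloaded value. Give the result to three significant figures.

Output resistance R_th = Ra‖Rb = (466 × 4700)/5166 = 424.0 Ω.
The fractional drop is R_th/(R_th + R_L); requiring this ≤ 0.100 gives R_L ≥ R_th(1/0.100 − 1) = 424.0 × 9.000 = 3.82 kΩ.

R_L(min) ≈ 3.82 kΩ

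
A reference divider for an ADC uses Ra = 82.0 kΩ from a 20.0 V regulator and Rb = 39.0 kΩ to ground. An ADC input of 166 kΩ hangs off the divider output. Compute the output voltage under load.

V_out ≈ 5.56 V

The load sits in parallel with Rb: Rb‖R_L = (39.0 × 166) / (39.0 + 166) = 31.58 kΩ.
V_out = 20.0 × 31.58 / (82.0 + 31.58) = 20.0 × 31.58/113.6 = 5.56 V.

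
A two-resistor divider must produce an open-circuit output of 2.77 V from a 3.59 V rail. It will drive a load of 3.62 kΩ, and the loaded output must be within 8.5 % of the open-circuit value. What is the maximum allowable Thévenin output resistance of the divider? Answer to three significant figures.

Loading drop = R_th/(R_th + R_L) ≤ 0.0850, so R_th ≤ R_L · ε/(1−ε) = 3.62 kΩ × 0.0850/0.9150 = 336 Ω.

R_th ≤ 336 Ω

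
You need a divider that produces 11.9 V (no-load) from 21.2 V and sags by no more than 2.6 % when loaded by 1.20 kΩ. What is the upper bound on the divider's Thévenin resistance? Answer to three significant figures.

Loading drop = R_th/(R_th + R_L) ≤ 0.0260, so R_th ≤ R_L · ε/(1−ε) = 1.20 kΩ × 0.0260/0.9740 = 32.0 Ω.
(Any R1, R2 with R2/(R1+R2) = 0.561 and R1‖R2 ≤ 32.0 Ω will meet the spec.)

R_th ≤ 32.0 Ω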